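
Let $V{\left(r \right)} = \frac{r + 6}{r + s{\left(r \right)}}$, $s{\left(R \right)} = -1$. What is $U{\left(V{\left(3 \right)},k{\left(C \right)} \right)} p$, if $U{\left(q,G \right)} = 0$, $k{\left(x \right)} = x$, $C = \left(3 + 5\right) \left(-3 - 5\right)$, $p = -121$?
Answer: $0$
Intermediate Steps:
$C = -64$ ($C = 8 \left(-8\right) = -64$)
$V{\left(r \right)} = \frac{6 + r}{-1 + r}$ ($V{\left(r \right)} = \frac{r + 6}{r - 1} = \frac{6 + r}{-1 + r}$)
$U{\left(V{\left(3 \right)},k{\left(C \right)} \right)} p = 0 \left(-121\right) = 0$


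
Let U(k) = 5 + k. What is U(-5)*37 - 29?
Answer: -29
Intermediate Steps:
U(-5)*37 - 29 = (5 - 5)*37 - 29 = 0*37 - 29 = 0 - 29 = -29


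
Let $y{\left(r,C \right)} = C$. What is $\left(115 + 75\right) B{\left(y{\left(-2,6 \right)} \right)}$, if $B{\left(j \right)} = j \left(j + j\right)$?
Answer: $13680$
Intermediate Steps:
$B{\left(j \right)} = 2 j^{2}$ ($B{\left(j \right)} = j 2 j = 2 j^{2}$)
$\left(115 + 75\right) B{\left(y{\left(-2,6 \right)} \right)} = \left(115 + 75\right) 2 \cdot 6^{2} = 190 \cdot 2 \cdot 36 = 190 \cdot 72 = 13680$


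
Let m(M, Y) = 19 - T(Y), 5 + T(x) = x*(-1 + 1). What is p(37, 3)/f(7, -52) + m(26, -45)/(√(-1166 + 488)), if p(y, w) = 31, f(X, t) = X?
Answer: 31/7 - 4*I*√678/113 ≈ 4.4286 - 0.92171*I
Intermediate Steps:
T(x) = -5 (T(x) = -5 + x*(-1 + 1) = -5 + x*0 = -5 + 0 = -5)
m(M, Y) = 24 (m(M, Y) = 19 - 1*(-5) = 19 + 5 = 24)
p(37, 3)/f(7, -52) + m(26, -45)/(√(-1166 + 488)) = 31/7 + 24/(√(-1166 + 488)) = 31*(⅐) + 24/(√(-678)) = 31/7 + 24/((I*√678)) = 31/7 + 24*(-I*√678/678) = 31/7 - 4*I*√678/113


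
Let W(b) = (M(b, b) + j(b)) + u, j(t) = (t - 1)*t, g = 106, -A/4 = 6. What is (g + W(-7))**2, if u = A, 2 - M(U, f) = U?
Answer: 21609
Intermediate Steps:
A = -24 (A = -4*6 = -24)
M(U, f) = 2 - U
u = -24
j(t) = t*(-1 + t) (j(t) = (-1 + t)*t = t*(-1 + t))
W(b) = -22 - b + b*(-1 + b) (W(b) = ((2 - b) + b*(-1 + b)) - 24 = (2 - b + b*(-1 + b)) - 24 = -22 - b + b*(-1 + b))
(g + W(-7))**2 = (106 + (-22 - 1*(-7) - 7*(-1 - 7)))**2 = (106 + (-22 + 7 - 7*(-8)))**2 = (106 + (-22 + 7 + 56))**2 = (106 + 41)**2 = 147**2 = 21609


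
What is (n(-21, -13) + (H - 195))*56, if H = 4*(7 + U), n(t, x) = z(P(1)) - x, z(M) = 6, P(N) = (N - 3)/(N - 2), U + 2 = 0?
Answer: -8736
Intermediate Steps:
U = -2 (U = -2 + 0 = -2)
P(N) = (-3 + N)/(-2 + N)
n(t, x) = 6 - x
H = 20 (H = 4*(7 - 2) = 4*5 = 20)
(n(-21, -13) + (H - 195))*56 = ((6 - 1*(-13)) + (20 - 195))*56 = ((6 + 13) - 175)*56 = (19 - 175)*56 = -156*56 = -8736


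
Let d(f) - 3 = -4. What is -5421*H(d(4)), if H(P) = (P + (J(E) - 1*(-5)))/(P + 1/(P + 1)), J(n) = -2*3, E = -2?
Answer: 0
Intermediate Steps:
J(n) = -6
d(f) = -1 (d(f) = 3 - 4 = -1)
H(P) = (-1 + P)/(P + 1/(1 + P)) (H(P) = (P + (-6 - 1*(-5)))/(P + 1/(P + 1)) = (P + (-6 + 5))/(P + 1/(1 + P)) = (P - 1)/(P + 1/(1 + P)) = (-1 + P)/(P + 1/(1 + P)))
-5421*H(d(4)) = -5421*(-1 + (-1)**2)/(1 - 1 + (-1)**2) = -5421*(-1 + 1)/(1 - 1 + 1) = -5421*0/1 = -5421*0 = 0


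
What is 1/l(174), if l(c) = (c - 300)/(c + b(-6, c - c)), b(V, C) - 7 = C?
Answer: -181/126 ≈ -1.4365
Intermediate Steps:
b(V, C) = 7 + C
l(c) = (-300 + c)/(7 + c) (l(c) = (c - 300)/(c + (7 + (c - c))) = (-300 + c)/(c + (7 + 0)) = (-300 + c)/(c + 7) = (-300 + c)/(7 + c))
1/l(174) = 1/((-300 + 174)/(7 + 174)) = 1/(-126/181) = -181/126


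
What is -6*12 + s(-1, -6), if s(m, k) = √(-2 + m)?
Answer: -72 + I*√3 ≈ -72.0 + 1.732*I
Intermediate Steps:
-6*12 + s(-1, -6) = -6*12 + √(-2 - 1) = -72 + √(-3) = -72 + I*√3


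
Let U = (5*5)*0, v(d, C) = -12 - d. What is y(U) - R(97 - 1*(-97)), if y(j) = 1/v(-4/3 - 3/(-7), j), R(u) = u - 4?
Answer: -44291/233 ≈ -190.09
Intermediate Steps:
R(u) = -4 + u
U = 0 (U = 25*0 = 0)
y(j) = -21/233 (y(j) = 1/(-12 - (-4/3 - 3/(-7))) = 1/(-12 - (-4*⅓ - 3*(-⅐))) = 1/(-12 - (-4/3 + 3/7)) = 1/(-12 - 1*(-19/21)) = 1/(-12 + 19/21) = 1/(-233/21) = -21/233)
y(U) - R(97 - 1*(-97)) = -21/233 - (-4 + (97 - 1*(-97))) = -21/233 - (-4 + (97 + 97)) = -21/233 - (-4 + 194) = -21/233 - 1*190 = -21/233 - 190 = -44291/233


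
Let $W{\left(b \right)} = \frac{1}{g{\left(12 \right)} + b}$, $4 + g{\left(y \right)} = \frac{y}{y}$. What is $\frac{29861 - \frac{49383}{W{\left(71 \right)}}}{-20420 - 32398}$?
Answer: $\frac{3328183}{52818} \approx 63.012$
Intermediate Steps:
$g{\left(y \right)} = -3$ ($g{\left(y \right)} = -4 + \frac{y}{y} = -4 + 1 = -3$)
$W{\left(b \right)} = \frac{1}{-3 + b}$
$\frac{29861 - \frac{49383}{W{\left(71 \right)}}}{-20420 - 32398} = \frac{29861 - \frac{49383}{\frac{1}{-3 + 71}}}{-20420 - 32398} = \frac{29861 - \frac{49383}{\frac{1}{68}}}{-52818} = \left(29861 - 49383 \frac{1}{\frac{1}{68}}\right) \left(- \frac{1}{52818}\right) = \left(29861 - 3358044\right) \left(- \frac{1}{52818}\right) = \left(-3328183\right) \left(- \frac{1}{52818}\right) = \frac{3328183}{52818}$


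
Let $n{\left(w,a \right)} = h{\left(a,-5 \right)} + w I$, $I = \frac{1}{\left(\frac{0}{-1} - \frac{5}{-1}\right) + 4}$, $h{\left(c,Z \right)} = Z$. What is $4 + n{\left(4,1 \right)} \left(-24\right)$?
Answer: $\frac{340}{3} \approx 113.33$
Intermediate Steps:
$I = \frac{1}{9}$ ($I = \frac{1}{\left(0 \left(-1\right) - -5\right) + 4} = \frac{1}{\left(0 + 5\right) + 4} = \frac{1}{5 + 4} = \frac{1}{9} \approx 0.11111$)
$n{\left(w,a \right)} = -5 + \frac{w}{9}$ ($n{\left(w,a \right)} = -5 + w \frac{1}{9} = -5 + \frac{w}{9}$)
$4 + n{\left(4,1 \right)} \left(-24\right) = 4 + \left(-5 + \frac{1}{9} \cdot 4\right) \left(-24\right) = 4 + \left(-5 + \frac{4}{9}\right) \left(-24\right) = 4 - - \frac{328}{3} = 4 + \frac{328}{3} = \frac{340}{3}$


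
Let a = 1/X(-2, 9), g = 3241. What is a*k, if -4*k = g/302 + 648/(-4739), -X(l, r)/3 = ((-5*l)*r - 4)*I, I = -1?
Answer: -15163403/1476975696 ≈ -0.010267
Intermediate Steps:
X(l, r) = -12 - 15*l*r (X(l, r) = -3*((-5*l)*r - 4)*(-1) = -3*(-5*l*r - 4)*(-1) = -3*(-4 - 5*l*r)*(-1) = -3*(4 + 5*l*r) = -12 - 15*l*r)
a = 1/258 (a = 1/(-12 - 15*(-2)*9) = 1/(-12 + 270) = 1/258 ≈ 0.0038760)
k = -15163403/5724712 (k = -(3241/302 + 648/(-4739))/4 = -(3241*(1/302) + 648*(-1/4739))/4 = -(3241/302 - 648/4739)/4 = -1/4*15163403/1431178 = -15163403/5724712 ≈ -2.6488)
a*k = (1/258)*(-15163403/5724712) = -15163403/1476975696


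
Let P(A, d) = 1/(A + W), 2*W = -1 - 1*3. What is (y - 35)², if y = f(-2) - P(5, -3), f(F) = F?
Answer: 12544/9 ≈ 1393.8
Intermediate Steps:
W = -2 (W = (-1 - 1*3)/2 = (-1 - 3)/2 = (½)*(-4) = -2)
P(A, d) = 1/(-2 + A) (P(A, d) = 1/(A - 2) = 1/(-2 + A))
y = -7/3 (y = -2 - 1/(-2 + 5) = -2 - 1/3 = -2 - 1*⅓ = -2 - ⅓ = -7/3 ≈ -2.3333)
(y - 35)² = (-7/3 - 35)² = (-112/3)² = 12544/9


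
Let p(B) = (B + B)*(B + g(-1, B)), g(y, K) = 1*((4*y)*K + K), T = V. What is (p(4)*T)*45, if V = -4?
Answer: 11520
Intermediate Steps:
T = -4
g(y, K) = K + 4*K*y (g(y, K) = 1*(4*K*y + K) = 1*(K + 4*K*y) = K + 4*K*y)
p(B) = -4*B² (p(B) = (B + B)*(B + B*(1 + 4*(-1))) = (2*B)*(B + B*(1 - 4)) = (2*B)*(B + B*(-3)) = (2*B)*(B - 3*B) = (2*B)*(-2*B) = -4*B²)
(p(4)*T)*45 = (-4*4²*(-4))*45 = (-4*16*(-4))*45 = -64*(-4)*45 = 256*45 = 11520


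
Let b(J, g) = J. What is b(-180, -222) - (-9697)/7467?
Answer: -1334363/7467 ≈ -178.70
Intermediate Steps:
b(-180, -222) - (-9697)/7467 = -180 - (-9697)/7467 = -180 - 1*(-9697/7467) = -180 + 9697/7467 = -1334363/7467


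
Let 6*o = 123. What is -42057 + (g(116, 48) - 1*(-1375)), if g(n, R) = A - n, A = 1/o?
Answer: -1672716/41 ≈ -40798.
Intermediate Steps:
o = 41/2 (o = (1/6)*123 = 41/2 ≈ 20.500)
A = 2/41 (A = 1/(41/2) = 2/41 ≈ 0.048781)
g(n, R) = 2/41 - n
-42057 + (g(116, 48) - 1*(-1375)) = -42057 + ((2/41 - 1*116) - 1*(-1375)) = -42057 + ((2/41 - 116) + 1375) = -42057 + (-4754/41 + 1375) = -42057 + 51621/41 = -1672716/41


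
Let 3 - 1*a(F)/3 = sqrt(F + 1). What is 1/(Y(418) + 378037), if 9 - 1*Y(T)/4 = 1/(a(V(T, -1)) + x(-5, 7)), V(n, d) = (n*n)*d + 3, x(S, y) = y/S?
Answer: 137623626969/52031777516390227 + 200*I*sqrt(2730)/468285997647512043 ≈ 2.645e-6 + 2.2315e-14*I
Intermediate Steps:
V(n, d) = 3 + d*n**2 (V(n, d) = n**2*d + 3 = d*n**2 + 3 = 3 + d*n**2)
a(F) = 9 - 3*sqrt(1 + F) (a(F) = 9 - 3*sqrt(F + 1) = 9 - 3*sqrt(1 + F))
Y(T) = 36 - 4/(38/5 - 3*sqrt(4 - T**2)) (Y(T) = 36 - 4/((9 - 3*sqrt(1 + (3 - T**2))) + 7/(-5)) = 36 - 4/((9 - 3*sqrt(4 - T**2)) + 7*(-1/5)) = 36 - 4/((9 - 3*sqrt(4 - T**2)) - 7/5) = 36 - 4/(38/5 - 3*sqrt(4 - T**2)))
1/(Y(418) + 378037) = 1/(4*(-337 + 135*sqrt(4 - 1*418**2))/(-38 + 15*sqrt(4 - 1*418**2)) + 378037) = 1/(4*(-337 + 135*sqrt(4 - 1*174724))/(-38 + 15*sqrt(4 - 1*174724)) + 378037) = 1/(4*(-337 + 135*sqrt(4 - 174724))/(-38 + 15*sqrt(4 - 174724)) + 378037) = 1/(4*(-337 + 135*sqrt(-174720))/(-38 + 15*sqrt(-174720)) + 378037) = 1/(4*(-337 + 135*(8*I*sqrt(2730)))/(-38 + 15*(8*I*sqrt(2730))) + 378037) = 1/(4*(-337 + 1080*I*sqrt(2730))/(-38 + 120*I*sqrt(2730)) + 378037) = 1/(378037 + 4*(-337 + 1080*I*sqrt(2730))/(-38 + 120*I*sqrt(2730)))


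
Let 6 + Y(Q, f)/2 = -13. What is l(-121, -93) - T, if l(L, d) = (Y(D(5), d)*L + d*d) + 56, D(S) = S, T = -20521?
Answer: 33824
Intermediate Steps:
Y(Q, f) = -38 (Y(Q, f) = -12 + 2*(-13) = -12 - 26 = -38)
l(L, d) = 56 + d² - 38*L (l(L, d) = (-38*L + d*d) + 56 = (-38*L + d²) + 56 = (d² - 38*L) + 56 = 56 + d² - 38*L)
l(-121, -93) - T = (56 + (-93)² - 38*(-121)) - 1*(-20521) = (56 + 8649 + 4598) + 20521 = 13303 + 20521 = 33824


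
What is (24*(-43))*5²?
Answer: -25800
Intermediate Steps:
(24*(-43))*5² = -1032*25 = -25800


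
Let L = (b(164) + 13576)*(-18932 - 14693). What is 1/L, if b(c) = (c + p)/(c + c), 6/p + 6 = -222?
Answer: -12464/5689938269375 ≈ -2.1905e-9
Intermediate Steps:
p = -1/38 (p = 6/(-6 - 222) = 6/(-228) = 6*(-1/228) = -1/38 ≈ -0.026316)
b(c) = (-1/38 + c)/(2*c) (b(c) = (c - 1/38)/(c + c) = (-1/38 + c)/((2*c)) = (-1/38 + c)*(1/(2*c)) = (-1/38 + c)/(2*c))
L = -5689938269375/12464 (L = ((1/76)*(-1 + 38*164)/164 + 13576)*(-18932 - 14693) = ((1/76)*(1/164)*(-1 + 6232) + 13576)*(-33625) = ((1/76)*(1/164)*6231 + 13576)*(-33625) = (6231/12464 + 13576)*(-33625) = (169217495/12464)*(-33625) = -5689938269375/12464 ≈ -4.5651e+8)
1/L = 1/(-5689938269375/12464) = -12464/5689938269375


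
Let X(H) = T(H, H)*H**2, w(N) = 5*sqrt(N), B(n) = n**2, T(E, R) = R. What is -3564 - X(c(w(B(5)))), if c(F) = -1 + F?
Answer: -17388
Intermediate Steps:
X(H) = H**3 (X(H) = H*H**2 = H**3)
-3564 - X(c(w(B(5)))) = -3564 - (-1 + 5*sqrt(5**2))**3 = -3564 - (-1 + 5*sqrt(25))**3 = -3564 - (-1 + 5*5)**3 = -3564 - (-1 + 25)**3 = -3564 - 1*24**3 = -3564 - 1*13824 = -3564 - 13824 = -17388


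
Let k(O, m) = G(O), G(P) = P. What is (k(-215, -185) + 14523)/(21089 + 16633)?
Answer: 7154/18861 ≈ 0.37930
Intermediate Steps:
k(O, m) = O
(k(-215, -185) + 14523)/(21089 + 16633) = (-215 + 14523)/(21089 + 16633) = 14308/37722 = 14308*(1/37722) = 7154/18861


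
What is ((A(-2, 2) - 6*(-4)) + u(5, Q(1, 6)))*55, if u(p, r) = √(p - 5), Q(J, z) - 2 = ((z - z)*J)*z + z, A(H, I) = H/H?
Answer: 1375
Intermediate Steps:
A(H, I) = 1
Q(J, z) = 2 + z (Q(J, z) = 2 + (((z - z)*J)*z + z) = 2 + ((0*J)*z + z) = 2 + (0*z + z) = 2 + (0 + z) = 2 + z)
u(p, r) = √(-5 + p)
((A(-2, 2) - 6*(-4)) + u(5, Q(1, 6)))*55 = ((1 - 6*(-4)) + √(-5 + 5))*55 = ((1 + 24) + √0)*55 = (25 + 0)*55 = 25*55 = 1375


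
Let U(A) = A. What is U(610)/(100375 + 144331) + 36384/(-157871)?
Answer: -629077271/2759427209 ≈ -0.22797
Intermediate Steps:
U(610)/(100375 + 144331) + 36384/(-157871) = 610/(100375 + 144331) + 36384/(-157871) = 610/244706 + 36384*(-1/157871) = 610*(1/244706) - 36384/157871 = 305/122353 - 36384/157871 = -629077271/2759427209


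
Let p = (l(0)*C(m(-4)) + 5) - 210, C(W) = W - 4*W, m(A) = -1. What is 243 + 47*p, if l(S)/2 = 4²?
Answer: -4880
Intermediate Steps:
l(S) = 32 (l(S) = 2*4² = 2*16 = 32)
C(W) = -3*W
p = -109 (p = (32*(-3*(-1)) + 5) - 210 = (32*3 + 5) - 210 = (96 + 5) - 210 = 101 - 210 = -109)
243 + 47*p = 243 + 47*(-109) = 243 - 5123 = -4880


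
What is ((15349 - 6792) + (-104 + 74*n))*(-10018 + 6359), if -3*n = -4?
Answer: -93871645/3 ≈ -3.1291e+7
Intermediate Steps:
n = 4/3 (n = -1/3*(-4) = 4/3 ≈ 1.3333)
((15349 - 6792) + (-104 + 74*n))*(-10018 + 6359) = ((15349 - 6792) + (-104 + 74*(4/3)))*(-10018 + 6359) = (8557 + (-104 + 296/3))*(-3659) = (8557 - 16/3)*(-3659) = (25655/3)*(-3659) = -93871645/3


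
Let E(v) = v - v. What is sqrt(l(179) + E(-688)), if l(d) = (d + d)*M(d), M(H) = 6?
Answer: 2*sqrt(537) ≈ 46.346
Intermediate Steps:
E(v) = 0
l(d) = 12*d (l(d) = (d + d)*6 = (2*d)*6 = 12*d)
sqrt(l(179) + E(-688)) = sqrt(12*179 + 0) = sqrt(2148 + 0) = sqrt(2148) = 2*sqrt(537)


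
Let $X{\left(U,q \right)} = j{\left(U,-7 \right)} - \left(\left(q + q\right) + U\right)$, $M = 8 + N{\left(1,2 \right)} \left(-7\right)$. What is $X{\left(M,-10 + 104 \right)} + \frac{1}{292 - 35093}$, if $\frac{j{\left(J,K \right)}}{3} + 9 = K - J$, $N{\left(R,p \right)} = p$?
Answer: $- \frac{7377813}{34801} \approx -212.0$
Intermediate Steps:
$M = -6$ ($M = 8 + 2 \left(-7\right) = 8 - 14 = -6$)
$j{\left(J,K \right)} = -27 - 3 J + 3 K$ ($j{\left(J,K \right)} = -27 + 3 \left(K - J\right) = -27 - \left(- 3 K + 3 J\right) = -27 - 3 J + 3 K$)
$X{\left(U,q \right)} = -48 - 4 U - 2 q$ ($X{\left(U,q \right)} = \left(-27 - 3 U + 3 \left(-7\right)\right) - \left(\left(q + q\right) + U\right) = \left(-27 - 3 U - 21\right) - \left(2 q + U\right) = \left(-48 - 3 U\right) - \left(U + 2 q\right) = -48 - 4 U - 2 q$)
$X{\left(M,-10 + 104 \right)} + \frac{1}{292 - 35093} = \left(-48 - -24 - 2 \left(-10 + 104\right)\right) + \frac{1}{292 - 35093} = \left(-48 + 24 - 188\right) + \frac{1}{-34801} = \left(-48 + 24 - 188\right) - \frac{1}{34801} = -212 - \frac{1}{34801} = - \frac{7377813}{34801}$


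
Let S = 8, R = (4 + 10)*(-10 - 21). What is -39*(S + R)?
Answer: 16614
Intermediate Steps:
R = -434 (R = 14*(-31) = -434)
-39*(S + R) = -39*(8 - 434) = -39*(-426) = 16614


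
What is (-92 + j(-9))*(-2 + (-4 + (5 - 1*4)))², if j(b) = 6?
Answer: -2150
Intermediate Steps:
(-92 + j(-9))*(-2 + (-4 + (5 - 1*4)))² = (-92 + 6)*(-2 + (-4 + (5 - 1*4)))² = -86*(-2 + (-4 + (5 - 4)))² = -86*(-2 + (-4 + 1))² = -86*(-2 - 3)² = -86*(-5)² = -86*25 = -2150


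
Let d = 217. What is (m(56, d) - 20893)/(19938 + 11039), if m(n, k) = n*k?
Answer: -8741/30977 ≈ -0.28218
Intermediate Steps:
m(n, k) = k*n
(m(56, d) - 20893)/(19938 + 11039) = (217*56 - 20893)/(19938 + 11039) = (12152 - 20893)/30977 = -8741*1/30977 = -8741/30977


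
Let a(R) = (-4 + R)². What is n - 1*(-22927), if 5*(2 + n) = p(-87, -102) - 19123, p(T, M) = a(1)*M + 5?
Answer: 94589/5 ≈ 18918.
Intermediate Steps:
p(T, M) = 5 + 9*M (p(T, M) = (-4 + 1)²*M + 5 = (-3)²*M + 5 = 9*M + 5 = 5 + 9*M)
n = -20046/5 (n = -2 + ((5 + 9*(-102)) - 19123)/5 = -2 + ((5 - 918) - 19123)/5 = -2 + (-913 - 19123)/5 = -2 + (⅕)*(-20036) = -2 - 20036/5 = -20046/5 ≈ -4009.2)
n - 1*(-22927) = -20046/5 - 1*(-22927) = -20046/5 + 22927 = 94589/5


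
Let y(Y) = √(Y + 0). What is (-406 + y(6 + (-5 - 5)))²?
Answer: 164832 - 1624*I ≈ 1.6483e+5 - 1624.0*I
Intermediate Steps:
y(Y) = √Y
(-406 + y(6 + (-5 - 5)))² = (-406 + √(6 + (-5 - 5)))² = (-406 + √(6 - 10))² = (-406 + √(-4))² = (-406 + 2*I)²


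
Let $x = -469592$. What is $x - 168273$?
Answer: $-637865$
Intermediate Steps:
$x - 168273 = -469592 - 168273 = -637865$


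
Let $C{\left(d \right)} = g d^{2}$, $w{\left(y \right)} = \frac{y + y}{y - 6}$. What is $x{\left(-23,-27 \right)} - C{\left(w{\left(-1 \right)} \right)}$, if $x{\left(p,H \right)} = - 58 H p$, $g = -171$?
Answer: $- \frac{1764198}{49} \approx -36004.0$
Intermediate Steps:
$w{\left(y \right)} = \frac{2 y}{-6 + y}$
$C{\left(d \right)} = - 171 d^{2}$
$x{\left(p,H \right)} = - 58 H p$
$x{\left(-23,-27 \right)} - C{\left(w{\left(-1 \right)} \right)} = \left(-58\right) \left(-27\right) \left(-23\right) - - 171 \left(2 \left(-1\right) \frac{1}{-6 - 1}\right)^{2} = -36018 - - 171 \left(2 \left(-1\right) \frac{1}{-7}\right)^{2} = -36018 - - 171 \left(2 \left(-1\right) \left(- \frac{1}{7}\right)\right)^{2} = -36018 - - 171 \left(\frac{2}{7}\right)^{2} = -36018 - \left(-171\right) \frac{4}{49} = -36018 - - \frac{684}{49} = -36018 + \frac{684}{49} = - \frac{1764198}{49}$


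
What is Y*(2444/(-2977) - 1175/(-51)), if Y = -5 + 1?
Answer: -1037948/11679 ≈ -88.873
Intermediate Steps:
Y = -4
Y*(2444/(-2977) - 1175/(-51)) = -4*(2444/(-2977) - 1175/(-51)) = -4*(2444*(-1/2977) - 1175*(-1/51)) = -4*(-188/229 + 1175/51) = -4*259487/11679 = -1037948/11679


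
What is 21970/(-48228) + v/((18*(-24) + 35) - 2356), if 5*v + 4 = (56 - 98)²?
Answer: -38729833/66385842 ≈ -0.58340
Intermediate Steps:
v = 352 (v = -⅘ + (56 - 98)²/5 = -⅘ + (⅕)*(-42)² = -⅘ + (⅕)*1764 = -⅘ + 1764/5 = 352)
21970/(-48228) + v/((18*(-24) + 35) - 2356) = 21970/(-48228) + 352/((18*(-24) + 35) - 2356) = 21970*(-1/48228) + 352/((-432 + 35) - 2356) = -10985/24114 + 352/(-397 - 2356) = -10985/24114 + 352/(-2753) = -10985/24114 + 352*(-1/2753) = -10985/24114 - 352/2753 = -38729833/66385842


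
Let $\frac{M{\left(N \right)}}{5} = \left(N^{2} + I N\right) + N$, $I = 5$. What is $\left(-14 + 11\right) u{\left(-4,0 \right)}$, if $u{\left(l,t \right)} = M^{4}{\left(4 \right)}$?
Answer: $-4800000000$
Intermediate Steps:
$M{\left(N \right)} = 5 N^{2} + 30 N$ ($M{\left(N \right)} = 5 \left(\left(N^{2} + 5 N\right) + N\right) = 5 \left(N^{2} + 6 N\right) = 5 N^{2} + 30 N$)
$u{\left(l,t \right)} = 1600000000$ ($u{\left(l,t \right)} = \left(5 \cdot 4 \left(6 + 4\right)\right)^{4} = \left(5 \cdot 4 \cdot 10\right)^{4} = 200^{4} = 1600000000$)
$\left(-14 + 11\right) u{\left(-4,0 \right)} = \left(-14 + 11\right) 1600000000 = \left(-3\right) 1600000000 = -4800000000$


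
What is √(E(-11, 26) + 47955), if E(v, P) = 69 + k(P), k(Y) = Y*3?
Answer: √48102 ≈ 219.32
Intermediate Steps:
k(Y) = 3*Y
E(v, P) = 69 + 3*P
√(E(-11, 26) + 47955) = √((69 + 3*26) + 47955) = √((69 + 78) + 47955) = √(147 + 47955) = √48102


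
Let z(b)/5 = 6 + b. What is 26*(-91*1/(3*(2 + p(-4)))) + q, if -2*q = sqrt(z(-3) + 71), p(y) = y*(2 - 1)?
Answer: 1183/3 - sqrt(86)/2 ≈ 389.70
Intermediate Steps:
p(y) = y (p(y) = y*1 = y)
z(b) = 30 + 5*b (z(b) = 5*(6 + b) = 30 + 5*b)
q = -sqrt(86)/2 (q = -sqrt((30 + 5*(-3)) + 71)/2 = -sqrt((30 - 15) + 71)/2 = -sqrt(15 + 71)/2 = -sqrt(86)/2 ≈ -4.6368)
26*(-91*1/(3*(2 + p(-4)))) + q = 26*(-91*1/(3*(2 - 4))) - sqrt(86)/2 = 26*(-91/(3*(-2))) - sqrt(86)/2 = 26*(-91/(-6)) - sqrt(86)/2 = 26*(-91*(-1/6)) - sqrt(86)/2 = 26*(91/6) - sqrt(86)/2 = 1183/3 - sqrt(86)/2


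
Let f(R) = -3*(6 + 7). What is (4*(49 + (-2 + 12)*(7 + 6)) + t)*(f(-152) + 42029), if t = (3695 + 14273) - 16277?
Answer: 101069930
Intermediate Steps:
f(R) = -39 (f(R) = -3*13 = -39)
t = 1691 (t = 17968 - 16277 = 1691)
(4*(49 + (-2 + 12)*(7 + 6)) + t)*(f(-152) + 42029) = (4*(49 + (-2 + 12)*(7 + 6)) + 1691)*(-39 + 42029) = (4*(49 + 10*13) + 1691)*41990 = (4*(49 + 130) + 1691)*41990 = (4*179 + 1691)*41990 = (716 + 1691)*41990 = 2407*41990 = 101069930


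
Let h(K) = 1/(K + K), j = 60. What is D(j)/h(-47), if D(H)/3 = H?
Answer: -16920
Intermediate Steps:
D(H) = 3*H
h(K) = 1/(2*K)
D(j)/h(-47) = (3*60)/(((1/2)/(-47))) = 180/(((1/2)*(-1/47))) = 180/(-1/94) = 180*(-94) = -16920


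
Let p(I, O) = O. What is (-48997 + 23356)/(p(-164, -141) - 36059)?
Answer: 25641/36200 ≈ 0.70831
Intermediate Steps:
(-48997 + 23356)/(p(-164, -141) - 36059) = (-48997 + 23356)/(-141 - 36059) = -25641/(-36200) = -25641*(-1/36200) = 25641/36200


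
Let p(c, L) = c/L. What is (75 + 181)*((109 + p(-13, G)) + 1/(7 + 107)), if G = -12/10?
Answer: 582912/19 ≈ 30680.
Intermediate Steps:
G = -6/5 (G = -12*⅒ = -6/5 ≈ -1.2000)
(75 + 181)*((109 + p(-13, G)) + 1/(7 + 107)) = (75 + 181)*((109 - 13/(-6/5)) + 1/(7 + 107)) = 256*((109 - 13*(-⅚)) + 1/114) = 256*((109 + 65/6) + 1/114) = 256*(719/6 + 1/114) = 256*(2277/19) = 582912/19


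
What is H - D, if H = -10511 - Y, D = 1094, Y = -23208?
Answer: 11603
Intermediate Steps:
H = 12697 (H = -10511 - 1*(-23208) = -10511 + 23208 = 12697)
H - D = 12697 - 1*1094 = 12697 - 1094 = 11603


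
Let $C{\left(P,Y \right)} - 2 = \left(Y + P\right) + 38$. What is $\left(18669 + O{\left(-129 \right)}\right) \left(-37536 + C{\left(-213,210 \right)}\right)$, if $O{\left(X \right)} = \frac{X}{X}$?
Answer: $-700106330$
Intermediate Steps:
$C{\left(P,Y \right)} = 40 + P + Y$ ($C{\left(P,Y \right)} = 2 + \left(\left(Y + P\right) + 38\right) = 2 + \left(\left(P + Y\right) + 38\right) = 2 + \left(38 + P + Y\right) = 40 + P + Y$)
$O{\left(X \right)} = 1$
$\left(18669 + O{\left(-129 \right)}\right) \left(-37536 + C{\left(-213,210 \right)}\right) = \left(18669 + 1\right) \left(-37536 + \left(40 - 213 + 210\right)\right) = 18670 \left(-37536 + 37\right) = 18670 \left(-37499\right) = -700106330$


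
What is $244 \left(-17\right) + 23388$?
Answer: $19240$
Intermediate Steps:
$244 \left(-17\right) + 23388 = -4148 + 23388 = 19240$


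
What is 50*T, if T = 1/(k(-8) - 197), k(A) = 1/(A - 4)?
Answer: -120/473 ≈ -0.25370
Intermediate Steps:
k(A) = 1/(-4 + A)
T = -12/2365 (T = 1/(1/(-4 - 8) - 197) = 1/(1/(-12) - 197) = 1/(-1/12 - 197) = 1/(-2365/12) = -12/2365 ≈ -0.0050740)
50*T = 50*(-12/2365) = -120/473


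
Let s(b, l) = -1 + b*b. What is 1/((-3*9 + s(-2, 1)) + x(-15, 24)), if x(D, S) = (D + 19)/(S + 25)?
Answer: -49/1172 ≈ -0.041809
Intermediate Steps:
s(b, l) = -1 + b²
x(D, S) = (19 + D)/(25 + S)
1/((-3*9 + s(-2, 1)) + x(-15, 24)) = 1/((-3*9 + (-1 + (-2)²)) + (19 - 15)/(25 + 24)) = 1/((-27 + (-1 + 4)) + 4/49) = 1/((-27 + 3) + (1/49)*4) = 1/(-24 + 4/49) = 1/(-1172/49) = -49/1172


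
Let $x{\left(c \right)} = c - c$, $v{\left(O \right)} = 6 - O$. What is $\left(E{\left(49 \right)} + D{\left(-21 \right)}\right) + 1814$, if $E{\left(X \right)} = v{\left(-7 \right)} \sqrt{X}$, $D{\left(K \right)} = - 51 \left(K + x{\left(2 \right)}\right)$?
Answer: $2976$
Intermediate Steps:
$x{\left(c \right)} = 0$
$D{\left(K \right)} = - 51 K$ ($D{\left(K \right)} = - 51 \left(K + 0\right) = - 51 K$)
$E{\left(X \right)} = 13 \sqrt{X}$ ($E{\left(X \right)} = \left(6 - -7\right) \sqrt{X} = \left(6 + 7\right) \sqrt{X} = 13 \sqrt{X}$)
$\left(E{\left(49 \right)} + D{\left(-21 \right)}\right) + 1814 = \left(13 \sqrt{49} - -1071\right) + 1814 = \left(13 \cdot 7 + 1071\right) + 1814 = \left(91 + 1071\right) + 1814 = 1162 + 1814 = 2976$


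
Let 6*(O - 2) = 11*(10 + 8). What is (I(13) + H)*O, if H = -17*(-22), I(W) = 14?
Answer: 13580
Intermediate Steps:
H = 374
O = 35 (O = 2 + (11*(10 + 8))/6 = 2 + (11*18)/6 = 2 + (1/6)*198 = 2 + 33 = 35)
(I(13) + H)*O = (14 + 374)*35 = 388*35 = 13580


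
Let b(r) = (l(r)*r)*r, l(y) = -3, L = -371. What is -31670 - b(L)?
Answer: 381253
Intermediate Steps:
b(r) = -3*r² (b(r) = (-3*r)*r = -3*r²)
-31670 - b(L) = -31670 - (-3)*(-371)² = -31670 - (-3)*137641 = -31670 - 1*(-412923) = -31670 + 412923 = 381253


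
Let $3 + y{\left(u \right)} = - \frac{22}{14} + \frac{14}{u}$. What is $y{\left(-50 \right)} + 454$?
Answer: $\frac{78601}{175} \approx 449.15$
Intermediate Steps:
$y{\left(u \right)} = - \frac{32}{7} + \frac{14}{u}$ ($y{\left(u \right)} = -3 + \left(- \frac{22}{14} + \frac{14}{u}\right) = -3 + \left(\left(-22\right) \frac{1}{14} + \frac{14}{u}\right) = -3 - \left(\frac{11}{7} - \frac{14}{u}\right) = - \frac{32}{7} + \frac{14}{u}$)
$y{\left(-50 \right)} + 454 = \left(- \frac{32}{7} + \frac{14}{-50}\right) + 454 = \left(- \frac{32}{7} + 14 \left(- \frac{1}{50}\right)\right) + 454 = \left(- \frac{32}{7} - \frac{7}{25}\right) + 454 = - \frac{849}{175} + 454 = \frac{78601}{175}$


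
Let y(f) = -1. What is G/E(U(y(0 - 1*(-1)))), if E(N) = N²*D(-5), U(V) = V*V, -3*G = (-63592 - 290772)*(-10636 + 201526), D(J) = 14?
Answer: 1610584380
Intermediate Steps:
G = 22548181320 (G = -(-63592 - 290772)*(-10636 + 201526)/3 = -(-354364)*190890/3 = -⅓*(-67644543960) = 22548181320)
U(V) = V²
E(N) = 14*N² (E(N) = N²*14 = 14*N²)
G/E(U(y(0 - 1*(-1)))) = 22548181320/((14*((-1)²)²)) = 22548181320/((14*1²)) = 22548181320/((14*1)) = 22548181320/14 = 22548181320*(1/14) = 1610584380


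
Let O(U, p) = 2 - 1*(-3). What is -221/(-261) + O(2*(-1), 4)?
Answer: 1526/261 ≈ 5.8467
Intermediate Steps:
O(U, p) = 5 (O(U, p) = 2 + 3 = 5)
-221/(-261) + O(2*(-1), 4) = -221/(-261) + 5 = -221*(-1/261) + 5 = 221/261 + 5 = 1526/261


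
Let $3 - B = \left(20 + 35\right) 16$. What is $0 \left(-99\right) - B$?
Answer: $877$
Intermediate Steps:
$B = -877$ ($B = 3 - \left(20 + 35\right) 16 = 3 - 55 \cdot 16 = 3 - 880 = -877$)
$0 \left(-99\right) - B = 0 \left(-99\right) - -877 = 0 + 877 = 877$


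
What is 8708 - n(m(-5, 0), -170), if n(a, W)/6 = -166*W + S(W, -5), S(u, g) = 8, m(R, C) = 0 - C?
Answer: -160660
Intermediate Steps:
m(R, C) = -C
n(a, W) = 48 - 996*W (n(a, W) = 6*(-166*W + 8) = 6*(8 - 166*W) = 48 - 996*W)
8708 - n(m(-5, 0), -170) = 8708 - (48 - 996*(-170)) = 8708 - (48 + 169320) = 8708 - 1*169368 = 8708 - 169368 = -160660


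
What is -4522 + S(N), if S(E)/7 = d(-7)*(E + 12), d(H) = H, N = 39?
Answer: -7021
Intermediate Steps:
S(E) = -588 - 49*E (S(E) = 7*(-7*(E + 12)) = 7*(-7*(12 + E)) = 7*(-84 - 7*E) = -588 - 49*E)
-4522 + S(N) = -4522 + (-588 - 49*39) = -4522 + (-588 - 1911) = -4522 - 2499 = -7021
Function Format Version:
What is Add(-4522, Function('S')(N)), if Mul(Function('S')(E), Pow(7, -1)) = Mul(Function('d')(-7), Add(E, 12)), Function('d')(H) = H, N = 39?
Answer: -7021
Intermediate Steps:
Function('S')(E) = Add(-588, Mul(-49, E)) (Function('S')(E) = Mul(7, Mul(-7, Add(E, 12))) = Mul(7, Mul(-7, Add(12, E))) = Mul(7, Add(-84, Mul(-7, E))) = Add(-588, Mul(-49, E)))
Add(-4522, Function('S')(N)) = Add(-4522, Add(-588, Mul(-49, 39))) = Add(-4522, Add(-588, -1911)) = Add(-4522, -2499) = -7021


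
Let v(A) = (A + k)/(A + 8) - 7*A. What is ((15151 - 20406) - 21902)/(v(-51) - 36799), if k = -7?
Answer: 1167751/1566948 ≈ 0.74524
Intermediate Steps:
v(A) = -7*A + (-7 + A)/(8 + A) (v(A) = (A - 7)/(A + 8) - 7*A = (-7 + A)/(8 + A) - 7*A = -7*A + (-7 + A)/(8 + A))
((15151 - 20406) - 21902)/(v(-51) - 36799) = ((15151 - 20406) - 21902)/((-7 - 55*(-51) - 7*(-51)²)/(8 - 51) - 36799) = (-5255 - 21902)/((-7 + 2805 - 7*2601)/(-43) - 36799) = -27157/(-(-7 + 2805 - 18207)/43 - 36799) = -27157/(-1/43*(-15409) - 36799) = -27157/(15409/43 - 36799) = -27157/(-1566948/43) = -27157*(-43/1566948) = 1167751/1566948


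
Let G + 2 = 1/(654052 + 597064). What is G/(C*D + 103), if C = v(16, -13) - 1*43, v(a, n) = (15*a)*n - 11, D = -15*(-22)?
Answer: 2502231/1310315055772 ≈ 1.9096e-6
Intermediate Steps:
D = 330
v(a, n) = -11 + 15*a*n (v(a, n) = 15*a*n - 11 = -11 + 15*a*n)
C = -3174 (C = (-11 + 15*16*(-13)) - 1*43 = (-11 - 3120) - 43 = -3131 - 43 = -3174)
G = -2502231/1251116 (G = -2 + 1/(654052 + 597064) = -2 + 1/1251116 = -2502231/1251116 ≈ -2.0000)
G/(C*D + 103) = -2502231/(1251116*(-3174*330 + 103)) = -2502231/(1251116*(-1047420 + 103)) = -2502231/1251116/(-1047317) = -2502231/1251116*(-1/1047317) = 2502231/1310315055772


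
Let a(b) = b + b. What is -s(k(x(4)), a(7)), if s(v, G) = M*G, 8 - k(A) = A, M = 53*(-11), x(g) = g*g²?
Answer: 8162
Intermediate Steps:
x(g) = g³
a(b) = 2*b
M = -583
k(A) = 8 - A
s(v, G) = -583*G
-s(k(x(4)), a(7)) = -(-583)*2*7 = -(-583)*14 = -1*(-8162) = 8162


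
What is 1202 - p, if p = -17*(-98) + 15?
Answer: -479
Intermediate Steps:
p = 1681 (p = 1666 + 15 = 1681)
1202 - p = 1202 - 1*1681 = 1202 - 1681 = -479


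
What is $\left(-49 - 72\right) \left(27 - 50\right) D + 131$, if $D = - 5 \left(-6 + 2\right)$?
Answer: $55791$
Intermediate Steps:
$D = 20$ ($D = \left(-5\right) \left(-4\right) = 20$)
$\left(-49 - 72\right) \left(27 - 50\right) D + 131 = \left(-49 - 72\right) \left(27 - 50\right) 20 + 131 = \left(-121\right) \left(-23\right) 20 + 131 = 2783 \cdot 20 + 131 = 55660 + 131 = 55791$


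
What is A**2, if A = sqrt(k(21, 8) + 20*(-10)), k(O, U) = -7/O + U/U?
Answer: -598/3 ≈ -199.33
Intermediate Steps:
k(O, U) = 1 - 7/O (k(O, U) = -7/O + 1 = 1 - 7/O)
A = I*sqrt(1794)/3 (A = sqrt((-7 + 21)/21 + 20*(-10)) = sqrt((1/21)*14 - 200) = sqrt(2/3 - 200) = sqrt(-598/3) = I*sqrt(1794)/3 ≈ 14.119*I)
A**2 = (I*sqrt(1794)/3)**2 = -598/3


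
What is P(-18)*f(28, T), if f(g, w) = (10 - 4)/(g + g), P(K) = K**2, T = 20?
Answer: 243/7 ≈ 34.714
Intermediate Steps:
f(g, w) = 3/g (f(g, w) = 6/((2*g)) = 6*(1/(2*g)) = 3/g)
P(-18)*f(28, T) = (-18)**2*(3/28) = 324*(3*(1/28)) = 324*(3/28) = 243/7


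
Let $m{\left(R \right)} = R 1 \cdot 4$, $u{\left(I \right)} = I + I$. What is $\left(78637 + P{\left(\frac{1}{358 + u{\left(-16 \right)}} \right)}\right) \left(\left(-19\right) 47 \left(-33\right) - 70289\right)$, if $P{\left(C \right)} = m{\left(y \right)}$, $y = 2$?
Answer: $-3210288900$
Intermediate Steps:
$u{\left(I \right)} = 2 I$
$m{\left(R \right)} = 4 R$ ($m{\left(R \right)} = R 4 = 4 R$)
$P{\left(C \right)} = 8$ ($P{\left(C \right)} = 4 \cdot 2 = 8$)
$\left(78637 + P{\left(\frac{1}{358 + u{\left(-16 \right)}} \right)}\right) \left(\left(-19\right) 47 \left(-33\right) - 70289\right) = \left(78637 + 8\right) \left(\left(-19\right) 47 \left(-33\right) - 70289\right) = 78645 \left(\left(-893\right) \left(-33\right) - 70289\right) = 78645 \left(29469 - 70289\right) = 78645 \left(-40820\right) = -3210288900$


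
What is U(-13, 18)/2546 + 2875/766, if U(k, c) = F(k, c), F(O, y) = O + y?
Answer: 1830895/487559 ≈ 3.7552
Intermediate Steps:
U(k, c) = c + k (U(k, c) = k + c = c + k)
U(-13, 18)/2546 + 2875/766 = (18 - 13)/2546 + 2875/766 = 5*(1/2546) + 2875*(1/766) = 5/2546 + 2875/766 = 1830895/487559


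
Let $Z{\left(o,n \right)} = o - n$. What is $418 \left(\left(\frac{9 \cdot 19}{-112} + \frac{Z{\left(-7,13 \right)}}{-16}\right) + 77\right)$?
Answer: $\frac{1795937}{56} \approx 32070.0$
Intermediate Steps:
$418 \left(\left(\frac{9 \cdot 19}{-112} + \frac{Z{\left(-7,13 \right)}}{-16}\right) + 77\right) = 418 \left(\left(\frac{9 \cdot 19}{-112} + \frac{-7 - 13}{-16}\right) + 77\right) = 418 \left(\left(171 \left(- \frac{1}{112}\right) + \left(-7 - 13\right) \left(- \frac{1}{16}\right)\right) + 77\right) = 418 \left(\left(- \frac{171}{112} - - \frac{5}{4}\right) + 77\right) = 418 \left(\left(- \frac{171}{112} + \frac{5}{4}\right) + 77\right) = 418 \left(- \frac{31}{112} + 77\right) = 418 \cdot \frac{8593}{112} = \frac{1795937}{56}$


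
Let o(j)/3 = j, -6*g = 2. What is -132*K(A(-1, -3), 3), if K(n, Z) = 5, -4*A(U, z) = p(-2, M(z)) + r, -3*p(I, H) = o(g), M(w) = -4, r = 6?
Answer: -660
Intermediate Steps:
g = -⅓ (g = -⅙*2 = -⅓ ≈ -0.33333)
o(j) = 3*j
p(I, H) = ⅓ (p(I, H) = -(-1)/3 = -⅓*(-1) = ⅓)
A(U, z) = -19/12 (A(U, z) = -(⅓ + 6)/4 = -¼*19/3 = -19/12)
-132*K(A(-1, -3), 3) = -132*5 = -660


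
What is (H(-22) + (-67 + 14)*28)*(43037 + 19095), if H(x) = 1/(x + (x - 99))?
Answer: -13185218116/143 ≈ -9.2204e+7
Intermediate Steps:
H(x) = 1/(-99 + 2*x) (H(x) = 1/(x + (-99 + x)) = 1/(-99 + 2*x))
(H(-22) + (-67 + 14)*28)*(43037 + 19095) = (1/(-99 + 2*(-22)) + (-67 + 14)*28)*(43037 + 19095) = (1/(-99 - 44) - 53*28)*62132 = (1/(-143) - 1484)*62132 = (-1/143 - 1484)*62132 = -212213/143*62132 = -13185218116/143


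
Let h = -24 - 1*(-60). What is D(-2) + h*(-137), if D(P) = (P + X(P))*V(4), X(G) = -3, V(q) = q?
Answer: -4952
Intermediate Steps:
h = 36 (h = -24 + 60 = 36)
D(P) = -12 + 4*P (D(P) = (P - 3)*4 = (-3 + P)*4 = -12 + 4*P)
D(-2) + h*(-137) = (-12 + 4*(-2)) + 36*(-137) = (-12 - 8) - 4932 = -20 - 4932 = -4952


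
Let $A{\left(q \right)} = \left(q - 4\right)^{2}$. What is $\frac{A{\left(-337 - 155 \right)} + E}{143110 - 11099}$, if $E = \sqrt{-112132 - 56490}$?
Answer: $\frac{246016}{132011} + \frac{i \sqrt{168622}}{132011} \approx 1.8636 + 0.0031106 i$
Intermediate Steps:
$A{\left(q \right)} = \left(-4 + q\right)^{2}$
$E = i \sqrt{168622}$ ($E = \sqrt{-168622} = i \sqrt{168622} \approx 410.64 i$)
$\frac{A{\left(-337 - 155 \right)} + E}{143110 - 11099} = \frac{\left(-4 - 492\right)^{2} + i \sqrt{168622}}{143110 - 11099} = \frac{\left(-4 - 492\right)^{2} + i \sqrt{168622}}{132011} = \left(\left(-496\right)^{2} + i \sqrt{168622}\right) \frac{1}{132011} = \left(246016 + i \sqrt{168622}\right) \frac{1}{132011} = \frac{246016}{132011} + \frac{i \sqrt{168622}}{132011}$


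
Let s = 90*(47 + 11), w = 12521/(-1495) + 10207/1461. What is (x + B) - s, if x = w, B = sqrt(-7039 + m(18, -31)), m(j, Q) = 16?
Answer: -11404531616/2184195 + I*sqrt(7023) ≈ -5221.4 + 83.803*I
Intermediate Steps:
w = -3033716/2184195 (w = 12521*(-1/1495) + 10207*(1/1461) = -12521/1495 + 10207/1461 = -3033716/2184195 ≈ -1.3889)
B = I*sqrt(7023) (B = sqrt(-7039 + 16) = sqrt(-7023) = I*sqrt(7023) ≈ 83.803*I)
x = -3033716/2184195 ≈ -1.3889
s = 5220 (s = 90*58 = 5220)
(x + B) - s = (-3033716/2184195 + I*sqrt(7023)) - 1*5220 = (-3033716/2184195 + I*sqrt(7023)) - 5220 = -11404531616/2184195 + I*sqrt(7023)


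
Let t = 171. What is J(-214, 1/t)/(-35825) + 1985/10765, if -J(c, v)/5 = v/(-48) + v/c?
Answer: 2498203301237/13548192228720 ≈ 0.18439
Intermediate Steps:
J(c, v) = 5*v/48 - 5*v/c (J(c, v) = -5*(v/(-48) + v/c) = -5*(v*(-1/48) + v/c) = -5*(-v/48 + v/c) = 5*v/48 - 5*v/c)
J(-214, 1/t)/(-35825) + 1985/10765 = ((5/48)*(-48 - 214)/(171*(-214)))/(-35825) + 1985/10765 = ((5/48)*(1/171)*(-1/214)*(-262))*(-1/35825) + 1985*(1/10765) = (655/878256)*(-1/35825) + 397/2153 = -131/6292704240 + 397/2153 = 2498203301237/13548192228720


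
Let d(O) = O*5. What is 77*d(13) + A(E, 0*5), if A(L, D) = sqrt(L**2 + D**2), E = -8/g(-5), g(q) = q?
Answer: 25033/5 ≈ 5006.6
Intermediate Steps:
d(O) = 5*O
E = 8/5 (E = -8/(-5) = -8*(-1/5) = 8/5 ≈ 1.6000)
A(L, D) = sqrt(D**2 + L**2)
77*d(13) + A(E, 0*5) = 77*(5*13) + sqrt((0*5)**2 + (8/5)**2) = 77*65 + sqrt(0**2 + 64/25) = 5005 + sqrt(0 + 64/25) = 5005 + sqrt(64/25) = 5005 + 8/5 = 25033/5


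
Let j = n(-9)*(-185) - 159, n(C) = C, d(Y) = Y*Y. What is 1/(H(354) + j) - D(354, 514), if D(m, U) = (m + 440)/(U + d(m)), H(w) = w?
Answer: -135101/23404380 ≈ -0.0057725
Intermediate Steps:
d(Y) = Y²
D(m, U) = (440 + m)/(U + m²) (D(m, U) = (m + 440)/(U + m²) = (440 + m)/(U + m²))
j = 1506 (j = -9*(-185) - 159 = 1665 - 159 = 1506)
1/(H(354) + j) - D(354, 514) = 1/(354 + 1506) - (440 + 354)/(514 + 354²) = 1/1860 - 794/(514 + 125316) = 1/1860 - 794/125830 = 1/1860 - 1*397/62915 = 1/1860 - 397/62915 = -135101/23404380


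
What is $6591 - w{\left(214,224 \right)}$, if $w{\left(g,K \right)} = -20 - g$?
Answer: $6825$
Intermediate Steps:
$6591 - w{\left(214,224 \right)} = 6591 - \left(-20 - 214\right) = 6591 - -234 = 6591 + 234 = 6825$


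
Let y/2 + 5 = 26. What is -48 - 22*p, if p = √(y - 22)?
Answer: -48 - 44*√5 ≈ -146.39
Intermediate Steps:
y = 42 (y = -10 + 2*26 = -10 + 52 = 42)
p = 2*√5 (p = √(42 - 22) = √20 = 2*√5 ≈ 4.4721)
-48 - 22*p = -48 - 44*√5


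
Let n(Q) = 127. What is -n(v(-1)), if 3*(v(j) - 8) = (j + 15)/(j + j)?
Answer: -127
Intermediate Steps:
v(j) = 8 + (15 + j)/(6*j) (v(j) = 8 + ((j + 15)/(j + j))/3 = 8 + ((15 + j)/((2*j)))/3 = 8 + ((15 + j)*(1/(2*j)))/3 = 8 + ((15 + j)/(2*j))/3 = 8 + (15 + j)/(6*j))
-n(v(-1)) = -1*127 = -127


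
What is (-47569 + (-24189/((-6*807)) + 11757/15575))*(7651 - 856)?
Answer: -541628246572431/1675870 ≈ -3.2319e+8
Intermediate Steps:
(-47569 + (-24189/((-6*807)) + 11757/15575))*(7651 - 856) = (-47569 + (-24189/(-4842) + 11757*(1/15575)))*6795 = (-47569 + (-24189*(-1/4842) + 11757/15575))*6795 = (-47569 + (8063/1614 + 11757/15575))*6795 = (-47569 + 144557023/25138050)*6795 = -1195647343427/25138050*6795 = -541628246572431/1675870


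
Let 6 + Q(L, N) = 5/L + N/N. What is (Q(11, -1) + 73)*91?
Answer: 68523/11 ≈ 6229.4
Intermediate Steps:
Q(L, N) = -5 + 5/L (Q(L, N) = -6 + (5/L + N/N) = -6 + (5/L + 1) = -6 + (1 + 5/L) = -5 + 5/L)
(Q(11, -1) + 73)*91 = ((-5 + 5/11) + 73)*91 = (-50/11 + 73)*91 = (753/11)*91 = 68523/11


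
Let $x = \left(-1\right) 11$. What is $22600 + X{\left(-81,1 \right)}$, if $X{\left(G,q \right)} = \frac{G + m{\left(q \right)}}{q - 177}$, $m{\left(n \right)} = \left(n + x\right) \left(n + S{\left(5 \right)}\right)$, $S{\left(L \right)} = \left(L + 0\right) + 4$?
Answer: $\frac{3977781}{176} \approx 22601.0$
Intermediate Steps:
$S{\left(L \right)} = 4 + L$ ($S{\left(L \right)} = L + 4 = 4 + L$)
$x = -11$
$m{\left(n \right)} = \left(-11 + n\right) \left(9 + n\right)$ ($m{\left(n \right)} = \left(n - 11\right) \left(n + \left(4 + 5\right)\right) = \left(-11 + n\right) \left(n + 9\right) = \left(-11 + n\right) \left(9 + n\right)$)
$X{\left(G,q \right)} = \frac{-99 + G + q^{2} - 2 q}{-177 + q}$ ($X{\left(G,q \right)} = \frac{G - \left(99 - q^{2} + 2 q\right)}{q - 177} = \frac{-99 + G + q^{2} - 2 q}{-177 + q}$)
$22600 + X{\left(-81,1 \right)} = 22600 + \frac{-99 - 81 + 1^{2} - 2}{-177 + 1} = 22600 + \frac{-99 - 81 + 1 - 2}{-176} = 22600 - - \frac{181}{176} = 22600 + \frac{181}{176} = \frac{3977781}{176}$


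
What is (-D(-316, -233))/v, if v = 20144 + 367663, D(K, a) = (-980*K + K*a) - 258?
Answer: -383050/387807 ≈ -0.98773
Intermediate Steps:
D(K, a) = -258 - 980*K + K*a
v = 387807
(-D(-316, -233))/v = -(-258 - 980*(-316) - 316*(-233))/387807 = -(-258 + 309680 + 73628)*(1/387807) = -1*383050*(1/387807) = -383050*1/387807 = -383050/387807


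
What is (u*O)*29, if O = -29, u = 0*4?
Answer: 0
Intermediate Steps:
u = 0
(u*O)*29 = (0*(-29))*29 = 0*29 = 0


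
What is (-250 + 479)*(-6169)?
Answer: -1412701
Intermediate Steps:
(-250 + 479)*(-6169) = 229*(-6169) = -1412701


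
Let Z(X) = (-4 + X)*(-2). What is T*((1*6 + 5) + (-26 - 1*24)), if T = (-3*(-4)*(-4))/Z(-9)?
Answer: 72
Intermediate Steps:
Z(X) = 8 - 2*X
T = -24/13 (T = (-3*(-4)*(-4))/(8 - 2*(-9)) = (12*(-4))/(8 + 18) = -48/26 = -48*1/26 = -24/13 ≈ -1.8462)
T*((1*6 + 5) + (-26 - 1*24)) = -24*((1*6 + 5) + (-26 - 1*24))/13 = -24*((6 + 5) + (-26 - 24))/13 = -24*(11 - 50)/13 = -24/13*(-39) = 72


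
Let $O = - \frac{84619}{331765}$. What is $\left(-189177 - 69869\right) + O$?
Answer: $- \frac{85942480809}{331765} \approx -2.5905 \cdot 10^{5}$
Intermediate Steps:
$O = - \frac{84619}{331765}$ ($O = \left(-84619\right) \frac{1}{331765} = - \frac{84619}{331765} \approx -0.25506$)
$\left(-189177 - 69869\right) + O = \left(-189177 - 69869\right) - \frac{84619}{331765} = -259046 - \frac{84619}{331765} = - \frac{85942480809}{331765}$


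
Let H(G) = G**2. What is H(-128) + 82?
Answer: 16466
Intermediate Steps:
H(-128) + 82 = (-128)**2 + 82 = 16384 + 82 = 16466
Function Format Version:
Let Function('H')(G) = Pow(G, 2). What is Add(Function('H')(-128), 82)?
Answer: 16466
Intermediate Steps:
Add(Function('H')(-128), 82) = Add(Pow(-128, 2), 82) = Add(16384, 82) = 16466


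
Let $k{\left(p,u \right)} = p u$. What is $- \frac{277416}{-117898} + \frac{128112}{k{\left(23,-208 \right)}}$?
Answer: $- \frac{18718737}{766337} \approx -24.426$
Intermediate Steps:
$- \frac{277416}{-117898} + \frac{128112}{k{\left(23,-208 \right)}} = - \frac{277416}{-117898} + \frac{128112}{23 \left(-208\right)} = \left(-277416\right) \left(- \frac{1}{117898}\right) + \frac{128112}{-4784} = \frac{138708}{58949} + 128112 \left(- \frac{1}{4784}\right) = \frac{138708}{58949} - \frac{8007}{299} = - \frac{18718737}{766337}$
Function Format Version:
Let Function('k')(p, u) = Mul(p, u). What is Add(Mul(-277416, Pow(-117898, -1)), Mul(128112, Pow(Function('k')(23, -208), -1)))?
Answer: Rational(-18718737, 766337) ≈ -24.426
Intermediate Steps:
Add(Mul(-277416, Pow(-117898, -1)), Mul(128112, Pow(Function('k')(23, -208), -1))) = Add(Mul(-277416, Pow(-117898, -1)), Mul(128112, Pow(Mul(23, -208), -1))) = Add(Mul(-277416, Rational(-1, 117898)), Mul(128112, Pow(-4784, -1))) = Add(Rational(138708, 58949), Mul(128112, Rational(-1, 4784))) = Add(Rational(138708, 58949), Rational(-8007, 299)) = Rational(-18718737, 766337)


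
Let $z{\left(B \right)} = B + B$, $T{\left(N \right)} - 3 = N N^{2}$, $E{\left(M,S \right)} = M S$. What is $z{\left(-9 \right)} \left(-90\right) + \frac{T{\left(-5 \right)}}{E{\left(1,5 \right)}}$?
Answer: $\frac{7978}{5} \approx 1595.6$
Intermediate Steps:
$T{\left(N \right)} = 3 + N^{3}$ ($T{\left(N \right)} = 3 + N N^{2} = 3 + N^{3}$)
$z{\left(B \right)} = 2 B$
$z{\left(-9 \right)} \left(-90\right) + \frac{T{\left(-5 \right)}}{E{\left(1,5 \right)}} = 2 \left(-9\right) \left(-90\right) + \frac{3 + \left(-5\right)^{3}}{1 \cdot 5} = \left(-18\right) \left(-90\right) + \frac{3 - 125}{5} = 1620 - \frac{122}{5} = \frac{7978}{5}$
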